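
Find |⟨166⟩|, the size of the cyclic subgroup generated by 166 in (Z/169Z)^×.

78

By Lagrange's theorem, ord_169(166) divides φ(169) = φ(13^2) = 13·(13−1) = 156 = 2^2 · 3 · 13.
Divisors of 156: 1, 2, 3, 4, 6, 12, 13, 26, 39, 52, 78, 156.
Evaluate successive powers at the divisors of 156:
166^1 ≡ 166 (mod 169)
166^2 ≡ 9 (mod 169)
166^3 ≡ 142 (mod 169)
166^4 ≡ 81 (mod 169)
166^6 ≡ 53 (mod 169)
166^12 ≡ 105 (mod 169)
166^13 ≡ 23 (mod 169)
166^26 ≡ 22 (mod 169)
166^39 ≡ 168 (mod 169)
166^52 ≡ 146 (mod 169)
166^78 ≡ 1 (mod 169) ✓
Hence ord(166) = 78.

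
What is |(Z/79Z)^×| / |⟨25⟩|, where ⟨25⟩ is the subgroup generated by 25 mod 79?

2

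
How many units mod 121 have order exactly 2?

1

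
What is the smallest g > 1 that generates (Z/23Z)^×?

5

φ(23) = 23 − 1 = 22 = 2 · 11.
Test candidates g = 2, 3, … against the prime factors q ∈ {2, 11} of φ(23): g is a generator iff g^(22/q) ≢ 1 for every such q.
g = 2: 2^11 ≡ 1 — hits 1, so not a primitive root.
g = 3: 3^11 ≡ 1 — hits 1, so not a primitive root.
g = 4: 4^11 ≡ 1 — hits 1, so not a primitive root.
g = 5: 5^11 ≡ 22; 5^2 ≡ 2 — none is 1, so 5 is a primitive root.
So 5 is the smallest generator of (Z/23Z)^×.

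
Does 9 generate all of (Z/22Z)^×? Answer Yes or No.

No

φ(22) = φ(2)·φ(11) = 1·10 = 10 = 2 · 5.
9 is a primitive root mod 22 iff 9^(φ(22)/q) ≢ 1 for every prime q | φ(22), i.e. q ∈ {2, 5}.
9^5 ≡ 1 (mod 22)  [q = 2: ≡ 1 ✗]
9^2 ≡ 15 (mod 22)  [q = 5: ≢ 1 ✓]
The check at q = 2 fails, so 9 generates a proper subgroup.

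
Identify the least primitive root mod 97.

5

φ(97) = 97 − 1 = 96 = 2^5 · 3.
Test candidates g = 2, 3, … against the prime factors q ∈ {2, 3} of φ(97): g is a generator iff g^(96/q) ≢ 1 for every such q.
g = 2: 2^48 ≡ 1 — hits 1, so not a primitive root.
g = 3: 3^48 ≡ 1 — hits 1, so not a primitive root.
g = 4: 4^48 ≡ 1 — hits 1, so not a primitive root.
g = 5: 5^48 ≡ 96; 5^32 ≡ 35 — none is 1, so 5 is a primitive root.
The smallest primitive root modulo 97 is 5.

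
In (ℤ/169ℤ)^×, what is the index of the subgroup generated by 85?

1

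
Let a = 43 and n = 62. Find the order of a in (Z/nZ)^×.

30

ord(43) | φ(62) = φ(2)·φ(31) = 1·30 = 30 = 2 · 3 · 5.
Divisors of 30: 1, 2, 3, 5, 6, 10, 15, 30.
Evaluate successive powers at the divisors of 30:
43^1 ≡ 43 (mod 62)
43^2 ≡ 51 (mod 62)
43^3 ≡ 23 (mod 62)
43^5 ≡ 57 (mod 62)
43^6 ≡ 33 (mod 62)
43^10 ≡ 25 (mod 62)
43^15 ≡ 61 (mod 62)
43^30 ≡ 1 (mod 62) ✓
The smallest such exponent is 30, so the order of 43 is 30.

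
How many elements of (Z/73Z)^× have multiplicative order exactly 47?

φ(73) = 73 − 1 = 72 = 2^3 · 3^2.
(Z/73Z)^× is cyclic (|G| = 72); a cyclic group of order m has exactly φ(d) elements of each order d | m, and none otherwise.
Here 72 is not a multiple of 47, so there are no elements of order 47.

0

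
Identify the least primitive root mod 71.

7

φ(71) = 71 − 1 = 70 = 2 · 5 · 7.
g is a primitive root iff g^(70/q) ≢ 1 (mod 71) for each prime q ∈ {2, 5, 7}.
g = 2: 2^35 ≡ 1 — hits 1, so not a primitive root.
g = 3: 3^35 ≡ 1 — hits 1, so not a primitive root.
g = 4: 4^35 ≡ 1 — hits 1, so not a primitive root.
g = 5: 5^35 ≡ 1 — hits 1, so not a primitive root.
g = 6: 6^35 ≡ 1 — hits 1, so not a primitive root.
g = 7: 7^35 ≡ 70; 7^14 ≡ 54; 7^10 ≡ 45 — none is 1, so 7 is a primitive root.
Hence the least primitive root of 71 is 7.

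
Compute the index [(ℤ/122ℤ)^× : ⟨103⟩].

Since 103 ∈ (Z/122Z)^×, its order divides φ(122) = φ(2)·φ(61) = 1·60 = 60 = 2^2 · 3 · 5.
Divisors of 60: 1, 2, 3, 4, 5, 6, 10, 12, 15, 20, 30, 60.
Check 103^d mod 122 for each divisor in increasing order:
103^1 ≡ 103 (mod 122)
103^2 ≡ 117 (mod 122)
103^3 ≡ 95 (mod 122)
103^4 ≡ 25 (mod 122)
103^5 ≡ 13 (mod 122)
103^6 ≡ 119 (mod 122)
103^10 ≡ 47 (mod 122)
103^12 ≡ 9 (mod 122)
103^15 ≡ 1 (mod 122) ✓
The order of 103 is 15, so the subgroup it generates has 15 elements.
Index = |(Z/122Z)^×| / |⟨103⟩| = 60 / 15 = 4.

4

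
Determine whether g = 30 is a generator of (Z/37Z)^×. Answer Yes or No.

φ(37) = 37 − 1 = 36 = 2^2 · 3^2.
An element g generates (Z/37Z)^× iff g^(36/q) ≢ 1 (mod 37) for each prime q ∈ {2, 3}.
30^18 ≡ 1 (mod 37)  [q = 2: ≡ 1 ✗]
30^12 ≡ 10 (mod 37)  [q = 3: ≢ 1 ✓]
The check at q = 2 fails, so 30 generates a proper subgroup.

No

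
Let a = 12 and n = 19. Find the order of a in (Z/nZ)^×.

6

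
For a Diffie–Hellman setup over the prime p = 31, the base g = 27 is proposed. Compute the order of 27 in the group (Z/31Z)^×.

10

By Lagrange's theorem, ord_31(27) divides φ(31) = 31 − 1 = 30 = 2 · 3 · 5.
Divisors of 30: 1, 2, 3, 5, 6, 10, 15, 30.
Test each divisor d:
27^1 ≡ 27 (mod 31)
27^2 ≡ 16 (mod 31)
27^3 ≡ 29 (mod 31)
27^5 ≡ 30 (mod 31)
27^6 ≡ 4 (mod 31)
27^10 ≡ 1 (mod 31) ✓
The smallest such exponent is 10, so the order of 27 is 10.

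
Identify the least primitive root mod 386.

5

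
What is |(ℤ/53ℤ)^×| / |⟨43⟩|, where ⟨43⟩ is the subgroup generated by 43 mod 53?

2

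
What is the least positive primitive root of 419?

2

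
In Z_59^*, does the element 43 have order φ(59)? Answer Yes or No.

φ(59) = 59 − 1 = 58 = 2 · 29.
It suffices to check that the order of 43 is not a proper divisor of 58: compute 43^(58/q) for q ∈ {2, 29}.
43^29 ≡ 58 (mod 59)  [q = 2: ≢ 1 ✓]
43^2 ≡ 20 (mod 59)  [q = 29: ≢ 1 ✓]
None equal 1, so ord_59(43) = 58: 43 is a primitive root.

Yes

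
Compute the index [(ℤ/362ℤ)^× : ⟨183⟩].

1

Since 183 ∈ (Z/362Z)^×, its order divides φ(362) = φ(2)·φ(181) = 1·180 = 180 = 2^2 · 3^2 · 5.
Divisors of 180: 1, 2, 3, 4, 5, 6, 9, 10, 12, 15, 18, 20, 30, 36, 45, 60, 90, 180.
Evaluate successive powers at the divisors of 180:
183^1 ≡ 183
183^2 ≡ 185
183^3 ≡ 189
183^4 ≡ 197
183^5 ≡ 213
183^6 ≡ 245
183^9 ≡ 331
183^10 ≡ 119
183^12 ≡ 295
183^15 ≡ 7
183^18 ≡ 237
183^20 ≡ 43
183^30 ≡ 49
183^36 ≡ 59
183^45 ≡ 343
183^60 ≡ 229
183^90 ≡ 361
183^180 ≡ 1
Thus |⟨183⟩| = ord(183) = 180.
The index is φ(362) / ord(183) = 180 / 180 = 1.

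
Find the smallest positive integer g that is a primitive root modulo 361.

2

φ(361) = φ(19^2) = 19·(19−1) = 342 = 2 · 3^2 · 19.
Test candidates g = 2, 3, … against the prime factors q ∈ {2, 3, 19} of φ(361): g is a generator iff g^(342/q) ≢ 1 for every such q.
g = 2: 2^171 ≡ 360; 2^114 ≡ 292; 2^18 ≡ 58 — none is 1, so 2 is a primitive root.
The smallest primitive root modulo 361 is 2.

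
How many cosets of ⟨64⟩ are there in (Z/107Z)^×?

2

The order of 64 must divide φ(107) = 107 − 1 = 106 = 2 · 53.
Divisors of 106: 1, 2, 53, 106.
Evaluate successive powers at the divisors of 106:
64^1 ≡ 64 (mod 107)
64^2 ≡ 30 (mod 107)
64^53 ≡ 1 (mod 107) ✓
Thus |⟨64⟩| = ord(64) = 53.
[(Z/107Z)^× : ⟨64⟩] = 106/53 = 2.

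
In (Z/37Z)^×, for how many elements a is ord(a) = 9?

6

φ(37) = 37 − 1 = 36 = 2^2 · 3^2.
In a cyclic group of order 36, there are φ(d) elements of order d for each divisor d of 36, and zero for non-divisors.
9 = 3^2 divides 36, and φ(9) = 6.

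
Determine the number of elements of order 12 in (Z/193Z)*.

4

φ(193) = 193 − 1 = 192 = 2^6 · 3.
(Z/193Z)^× is cyclic (|G| = 192); a cyclic group of order m has exactly φ(d) elements of each order d | m, and none otherwise.
12 = 2^2 · 3 divides 192, and φ(12) = 4.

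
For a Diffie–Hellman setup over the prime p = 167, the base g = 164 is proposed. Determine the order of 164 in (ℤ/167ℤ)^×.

166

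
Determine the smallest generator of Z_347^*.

φ(347) = 347 − 1 = 346 = 2 · 173.
Test candidates g = 2, 3, … against the prime factors q ∈ {2, 173} of φ(347): g is a generator iff g^(346/q) ≢ 1 for every such q.
g = 2: 2^173 ≡ 346; 2^2 ≡ 4 — none is 1, so 2 is a primitive root.
The smallest primitive root modulo 347 is 2.

2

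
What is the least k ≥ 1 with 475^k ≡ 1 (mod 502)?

ord(475) | φ(502) = φ(2)·φ(251) = 1·250 = 250 = 2 · 5^3.
Divisors of 250: 1, 2, 5, 10, 25, 50, 125, 250.
Check 475^d mod 502 for each divisor in increasing order:
475^1 ≡ 475 (mod 502)
475^2 ≡ 227 (mod 502)
475^5 ≡ 261 (mod 502)
475^10 ≡ 351 (mod 502)
475^25 ≡ 353 (mod 502)
475^50 ≡ 113 (mod 502)
475^125 ≡ 501 (mod 502)
475^250 ≡ 1 (mod 502) ✓
Hence ord(475) = 250.

250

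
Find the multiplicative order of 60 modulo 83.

82

ord(60) | φ(83) = 83 − 1 = 82 = 2 · 41.
Divisors of 82: 1, 2, 41, 82.
Evaluate successive powers at the divisors of 82:
60^1 ≡ 60
60^2 ≡ 31
60^41 ≡ 82
60^82 ≡ 1
Hence ord(60) = 82.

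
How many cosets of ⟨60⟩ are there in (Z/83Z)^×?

1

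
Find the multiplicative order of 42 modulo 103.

34

By Lagrange's theorem, ord_103(42) divides φ(103) = 103 − 1 = 102 = 2 · 3 · 17.
Divisors of 102: 1, 2, 3, 6, 17, 34, 51, 102.
Test each divisor d:
42^1 ≡ 42
42^2 ≡ 13
42^3 ≡ 31
42^6 ≡ 34
42^17 ≡ 102
42^34 ≡ 1
Therefore the multiplicative order of 42 modulo 103 is 34.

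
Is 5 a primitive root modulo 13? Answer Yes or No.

No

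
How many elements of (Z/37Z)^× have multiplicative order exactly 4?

φ(37) = 37 − 1 = 36 = 2^2 · 3^2.
Since (Z/37Z)^× is cyclic of order 36, the number of elements of order d is φ(d) when d | 36 and 0 otherwise.
4 = 2^2 divides 36, and φ(4) = 2.

2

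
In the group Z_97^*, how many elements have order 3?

φ(97) = 97 − 1 = 96 = 2^5 · 3.
(Z/97Z)^× is cyclic (|G| = 96); a cyclic group of order m has exactly φ(d) elements of each order d | m, and none otherwise.
3 | 96, and φ(3) = 3 − 1 = 2.

2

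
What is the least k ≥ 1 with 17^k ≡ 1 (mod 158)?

ord(17) | φ(158) = φ(2)·φ(79) = 1·78 = 78 = 2 · 3 · 13.
Divisors of 78: 1, 2, 3, 6, 13, 26, 39, 78.
Evaluate successive powers at the divisors of 78:
17^1 ≡ 17 (mod 158)
17^2 ≡ 131 (mod 158)
17^3 ≡ 15 (mod 158)
17^6 ≡ 67 (mod 158)
17^13 ≡ 157 (mod 158)
17^26 ≡ 1 (mod 158) ✓
Hence ord(17) = 26.

26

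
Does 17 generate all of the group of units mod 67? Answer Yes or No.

φ(67) = 67 − 1 = 66 = 2 · 3 · 11.
It suffices to check that the order of 17 is not a proper divisor of 66: compute 17^(66/q) for q ∈ {2, 3, 11}.
17^33 ≡ 1 (mod 67)  [q = 2: ≡ 1 ✗]
17^22 ≡ 37 (mod 67)  [q = 3: ≢ 1 ✓]
17^6 ≡ 15 (mod 67)  [q = 11: ≢ 1 ✓]
Since 17^33 ≡ 1, the order of 17 divides 33 < 66, so 17 is not a primitive root.

No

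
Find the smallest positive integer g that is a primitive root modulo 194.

φ(194) = φ(2)·φ(97) = 1·96 = 96 = 2^5 · 3.
g is a primitive root iff g^(96/q) ≢ 1 (mod 194) for each prime q ∈ {2, 3}.
g = 2: gcd(2, 194) = 2 > 1, not a unit — skip.
g = 3: 3^48 ≡ 1 — hits 1, so not a primitive root.
g = 4: gcd(4, 194) = 2 > 1, not a unit — skip.
g = 5: 5^48 ≡ 193; 5^32 ≡ 35 — none is 1, so 5 is a primitive root.
Hence the least primitive root of 194 is 5.

5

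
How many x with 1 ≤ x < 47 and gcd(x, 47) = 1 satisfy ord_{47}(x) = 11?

φ(47) = 47 − 1 = 46 = 2 · 23.
Since (Z/47Z)^× is cyclic of order 46, the number of elements of order d is φ(d) when d | 46 and 0 otherwise.
11 does not divide 46, so no element of (Z/47Z)^× has order 11.

0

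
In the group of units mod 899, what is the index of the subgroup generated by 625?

40

By Lagrange's theorem, ord_899(625) divides φ(899) = φ(29·31) = (29−1)·(31−1) = 28·30 = 840 = 2^3 · 3 · 5 · 7.
Divisors of 840: 1, 2, 3, 4, 5, 6, 7, 8, 10, 12, 14, 15, 20, 21, 24, 28, 30, 35, 40, 42, 56, 60, 70, 84, 105, 120, 140, 168, 210, 280, 420, 840.
Evaluate successive powers at the divisors of 840:
625^1 ≡ 625
625^2 ≡ 459
625^3 ≡ 94
625^4 ≡ 315
625^5 ≡ 893
625^6 ≡ 745
625^7 ≡ 842
625^8 ≡ 335
625^10 ≡ 36
625^12 ≡ 342
625^14 ≡ 552
625^15 ≡ 683
625^20 ≡ 397
625^21 ≡ 1
The order of 625 is 21, so the subgroup it generates has 21 elements.
Index = |(Z/899Z)^×| / |⟨625⟩| = 840 / 21 = 40.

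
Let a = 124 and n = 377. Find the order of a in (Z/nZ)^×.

84

Since 124 ∈ (Z/377Z)^×, its order divides φ(377) = φ(13·29) = (13−1)·(29−1) = 12·28 = 336 = 2^4 · 3 · 7.
Divisors of 336: 1, 2, 3, 4, 6, 7, 8, 12, 14, 16, 21, 24, 28, 42, 48, 56, 84, 112, 168, 336.
Compute 124^d (mod 377) for the divisors d until we hit 1:
124^1 ≡ 124 (mod 377)
124^2 ≡ 296 (mod 377)
124^3 ≡ 135 (mod 377)
124^4 ≡ 152 (mod 377)
124^6 ≡ 129 (mod 377)
124^7 ≡ 162 (mod 377)
124^8 ≡ 107 (mod 377)
124^12 ≡ 53 (mod 377)
124^14 ≡ 231 (mod 377)
124^16 ≡ 139 (mod 377)
124^21 ≡ 99 (mod 377)
124^24 ≡ 170 (mod 377)
124^28 ≡ 204 (mod 377)
124^42 ≡ 376 (mod 377)
124^48 ≡ 248 (mod 377)
124^56 ≡ 146 (mod 377)
124^84 ≡ 1 (mod 377) ✓
So ord_377(124) = 84.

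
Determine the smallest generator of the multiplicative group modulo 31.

3

φ(31) = 31 − 1 = 30 = 2 · 3 · 5.
g is a primitive root iff g^(30/q) ≢ 1 (mod 31) for each prime q ∈ {2, 3, 5}.
g = 2: 2^15 ≡ 1 — hits 1, so not a primitive root.
g = 3: 3^15 ≡ 30; 3^10 ≡ 25; 3^6 ≡ 16 — none is 1, so 3 is a primitive root.
So 3 is the smallest generator of (Z/31Z)^×.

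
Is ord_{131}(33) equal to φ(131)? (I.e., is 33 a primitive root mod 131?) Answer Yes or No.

φ(131) = 131 − 1 = 130 = 2 · 5 · 13.
33 is a primitive root mod 131 iff 33^(φ(131)/q) ≢ 1 for every prime q | φ(131), i.e. q ∈ {2, 5, 13}.
33^65 ≡ 1 (mod 131)  [q = 2: ≡ 1 ✗]
33^26 ≡ 61 (mod 131)  [q = 5: ≢ 1 ✓]
33^10 ≡ 63 (mod 131)  [q = 13: ≢ 1 ✓]
33^65 ≡ 1 shows ord(33) | 65, strictly less than φ(131); not a primitive root.

No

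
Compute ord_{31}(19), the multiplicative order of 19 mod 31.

15

The order of 19 must divide φ(31) = 31 − 1 = 30 = 2 · 3 · 5.
Divisors of 30: 1, 2, 3, 5, 6, 10, 15, 30.
Check 19^d mod 31 for each divisor in increasing order:
19^1 ≡ 19
19^2 ≡ 20
19^3 ≡ 8
19^5 ≡ 5
19^6 ≡ 2
19^10 ≡ 25
19^15 ≡ 1
Therefore the multiplicative order of 19 modulo 31 is 15.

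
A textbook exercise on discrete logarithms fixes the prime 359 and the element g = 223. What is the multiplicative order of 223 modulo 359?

358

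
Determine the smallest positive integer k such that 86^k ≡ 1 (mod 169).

By Lagrange's theorem, ord_169(86) divides φ(169) = φ(13^2) = 13·(13−1) = 156 = 2^2 · 3 · 13.
Divisors of 156: 1, 2, 3, 4, 6, 12, 13, 26, 39, 52, 78, 156.
Evaluate successive powers at the divisors of 156:
86^1 ≡ 86
86^2 ≡ 129
86^3 ≡ 109
86^4 ≡ 79
86^6 ≡ 51
86^12 ≡ 66
86^13 ≡ 99
86^26 ≡ 168
86^39 ≡ 70
86^52 ≡ 1
So ord_169(86) = 52.

52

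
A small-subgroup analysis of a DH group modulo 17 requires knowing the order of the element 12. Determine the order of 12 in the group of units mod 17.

16

ord(12) | φ(17) = 17 − 1 = 16 = 2^4.
Divisors of 16: 1, 2, 4, 8, 16.
Test each divisor d:
12^1 ≡ 12
12^2 ≡ 8
12^4 ≡ 13
12^8 ≡ 16
12^16 ≡ 1
Hence ord(12) = 16.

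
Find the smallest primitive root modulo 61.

2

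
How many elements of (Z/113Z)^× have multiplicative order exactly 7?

6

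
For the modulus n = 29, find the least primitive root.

2

φ(29) = 29 − 1 = 28 = 2^2 · 7.
Test candidates g = 2, 3, … against the prime factors q ∈ {2, 7} of φ(29): g is a generator iff g^(28/q) ≢ 1 for every such q.
g = 2: 2^14 ≡ 28; 2^4 ≡ 16 — none is 1, so 2 is a primitive root.
So 2 is the smallest generator of (Z/29Z)^×.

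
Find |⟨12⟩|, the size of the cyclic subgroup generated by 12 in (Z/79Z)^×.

26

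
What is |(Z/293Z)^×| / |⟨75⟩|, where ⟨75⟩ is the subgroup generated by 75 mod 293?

1

ord(75) | φ(293) = 293 − 1 = 292 = 2^2 · 73.
Divisors of 292: 1, 2, 4, 73, 146, 292.
Check 75^d mod 293 for each divisor in increasing order:
75^1 ≡ 75 (mod 293)
75^2 ≡ 58 (mod 293)
75^4 ≡ 141 (mod 293)
75^73 ≡ 155 (mod 293)
75^146 ≡ 292 (mod 293)
75^292 ≡ 1 (mod 293) ✓
The order of 75 is 292, so the subgroup it generates has 292 elements.
Index = |(Z/293Z)^×| / |⟨75⟩| = 292 / 292 = 1.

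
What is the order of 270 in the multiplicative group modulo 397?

198

The order of 270 must divide φ(397) = 397 − 1 = 396 = 2^2 · 3^2 · 11.
Divisors of 396: 1, 2, 3, 4, 6, 9, 11, 12, 18, 22, 33, 36, 44, 66, 99, 132, 198, 396.
Evaluate successive powers at the divisors of 396:
270^1 ≡ 270
270^2 ≡ 249
270^3 ≡ 137
270^4 ≡ 69
270^6 ≡ 110
270^9 ≡ 381
270^11 ≡ 383
270^12 ≡ 190
270^18 ≡ 256
270^22 ≡ 196
270^33 ≡ 35
270^36 ≡ 31
270^44 ≡ 304
270^66 ≡ 34
270^99 ≡ 396
270^132 ≡ 362
270^198 ≡ 1
The smallest such exponent is 198, so the order of 270 is 198.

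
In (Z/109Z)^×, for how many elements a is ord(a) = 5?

φ(109) = 109 − 1 = 108 = 2^2 · 3^3.
In a cyclic group of order 108, there are φ(d) elements of order d for each divisor d of 108, and zero for non-divisors.
Here 108 is not a multiple of 5, so there are no elements of order 5.

0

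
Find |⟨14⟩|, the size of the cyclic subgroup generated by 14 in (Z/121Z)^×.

By Lagrange's theorem, ord_121(14) divides φ(121) = φ(11^2) = 11·(11−1) = 110 = 2 · 5 · 11.
Divisors of 110: 1, 2, 5, 10, 11, 22, 55, 110.
Check 14^d mod 121 for each divisor in increasing order:
14^1 ≡ 14
14^2 ≡ 75
14^5 ≡ 100
14^10 ≡ 78
14^11 ≡ 3
14^22 ≡ 9
14^55 ≡ 1
The smallest such exponent is 55, so the order of 14 is 55.

55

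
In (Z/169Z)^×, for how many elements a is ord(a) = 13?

12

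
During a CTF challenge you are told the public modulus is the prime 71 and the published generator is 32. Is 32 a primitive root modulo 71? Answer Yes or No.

No

φ(71) = 71 − 1 = 70 = 2 · 5 · 7.
It suffices to check that the order of 32 is not a proper divisor of 70: compute 32^(70/q) for q ∈ {2, 5, 7}.
32^35 ≡ 1 (mod 71)  [q = 2: ≡ 1 ✗]
32^14 ≡ 1 (mod 71)  [q = 5: ≡ 1 ✗]
32^10 ≡ 37 (mod 71)  [q = 7: ≢ 1 ✓]
The check at q = 2 fails, so 32 generates a proper subgroup.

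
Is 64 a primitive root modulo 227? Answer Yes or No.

No

φ(227) = 227 − 1 = 226 = 2 · 113.
64 is a primitive root mod 227 iff 64^(φ(227)/q) ≢ 1 for every prime q | φ(227), i.e. q ∈ {2, 113}.
64^113 ≡ 1 (mod 227)  [q = 2: ≡ 1 ✗]
64^2 ≡ 10 (mod 227)  [q = 113: ≢ 1 ✓]
Since 64^113 ≡ 1, the order of 64 divides 113 < 226, so 64 is not a primitive root.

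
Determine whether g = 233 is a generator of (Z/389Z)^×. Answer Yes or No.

φ(389) = 389 − 1 = 388 = 2^2 · 97.
233 is a primitive root mod 389 iff 233^(φ(389)/q) ≢ 1 for every prime q | φ(389), i.e. q ∈ {2, 97}.
233^194 ≡ 388 (mod 389)  [q = 2: ≢ 1 ✓]
233^4 ≡ 66 (mod 389)  [q = 97: ≢ 1 ✓]
Every test exponent gives a nontrivial residue, hence 233 generates the full group.

Yes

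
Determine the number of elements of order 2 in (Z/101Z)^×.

1

φ(101) = 101 − 1 = 100 = 2^2 · 5^2.
Since (Z/101Z)^× is cyclic of order 100, the number of elements of order d is φ(d) when d | 100 and 0 otherwise.
2 | 100, and φ(2) = 2 − 1 = 1.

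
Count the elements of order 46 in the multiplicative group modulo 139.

φ(139) = 139 − 1 = 138 = 2 · 3 · 23.
Since (Z/139Z)^× is cyclic of order 138, the number of elements of order d is φ(d) when d | 138 and 0 otherwise.
46 = 2 · 23 divides 138, and φ(46) = 22.

22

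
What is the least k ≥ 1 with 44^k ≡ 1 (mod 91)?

Since 44 ∈ (Z/91Z)^×, its order divides φ(91) = φ(7·13) = (7−1)·(13−1) = 6·12 = 72 = 2^3 · 3^2.
Divisors of 72: 1, 2, 3, 4, 6, 8, 9, 12, 18, 24, 36, 72.
Test each divisor d:
44^1 ≡ 44 (mod 91)
44^2 ≡ 25 (mod 91)
44^3 ≡ 8 (mod 91)
44^4 ≡ 79 (mod 91)
44^6 ≡ 64 (mod 91)
44^8 ≡ 53 (mod 91)
44^9 ≡ 57 (mod 91)
44^12 ≡ 1 (mod 91) ✓
The smallest such exponent is 12, so the order of 44 is 12.

12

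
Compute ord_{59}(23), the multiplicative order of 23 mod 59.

The order of 23 must divide φ(59) = 59 − 1 = 58 = 2 · 29.
Divisors of 58: 1, 2, 29, 58.
Test each divisor d:
23^1 ≡ 23
23^2 ≡ 57
23^29 ≡ 58
23^58 ≡ 1
Hence ord(23) = 58.

58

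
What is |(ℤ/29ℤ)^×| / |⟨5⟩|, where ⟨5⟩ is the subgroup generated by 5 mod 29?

2

By Lagrange's theorem, ord_29(5) divides φ(29) = 29 − 1 = 28 = 2^2 · 7.
Divisors of 28: 1, 2, 4, 7, 14, 28.
Test each divisor d:
5^1 ≡ 5 (mod 29)
5^2 ≡ 25 (mod 29)
5^4 ≡ 16 (mod 29)
5^7 ≡ 28 (mod 29)
5^14 ≡ 1 (mod 29) ✓
Thus |⟨5⟩| = ord(5) = 14.
Index = |(Z/29Z)^×| / |⟨5⟩| = 28 / 14 = 2.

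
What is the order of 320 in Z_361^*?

The order of 320 must divide φ(361) = φ(19^2) = 19·(19−1) = 342 = 2 · 3^2 · 19.
Divisors of 342: 1, 2, 3, 6, 9, 18, 19, 38, 57, 114, 171, 342.
Test each divisor d:
320^1 ≡ 320
320^2 ≡ 237
320^3 ≡ 30
320^6 ≡ 178
320^9 ≡ 286
320^18 ≡ 210
320^19 ≡ 54
320^38 ≡ 28
320^57 ≡ 68
320^114 ≡ 292
320^171 ≡ 1
So ord_361(320) = 171.

171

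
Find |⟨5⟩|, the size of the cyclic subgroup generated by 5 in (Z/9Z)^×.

6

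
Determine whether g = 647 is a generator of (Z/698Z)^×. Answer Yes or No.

φ(698) = φ(2)·φ(349) = 1·348 = 348 = 2^2 · 3 · 29.
It suffices to check that the order of 647 is not a proper divisor of 348: compute 647^(348/q) for q ∈ {2, 3, 29}.
647^174 ≡ 1 (mod 698)  [q = 2: ≡ 1 ✗]
647^116 ≡ 471 (mod 698)  [q = 3: ≢ 1 ✓]
647^12 ≡ 67 (mod 698)  [q = 29: ≢ 1 ✓]
The check at q = 2 fails, so 647 generates a proper subgroup.

No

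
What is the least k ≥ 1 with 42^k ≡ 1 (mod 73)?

ord(42) | φ(73) = 73 − 1 = 72 = 2^3 · 3^2.
Divisors of 72: 1, 2, 3, 4, 6, 8, 9, 12, 18, 24, 36, 72.
Check 42^d mod 73 for each divisor in increasing order:
42^1 ≡ 42 (mod 73)
42^2 ≡ 12 (mod 73)
42^3 ≡ 66 (mod 73)
42^4 ≡ 71 (mod 73)
42^6 ≡ 49 (mod 73)
42^8 ≡ 4 (mod 73)
42^9 ≡ 22 (mod 73)
42^12 ≡ 65 (mod 73)
42^18 ≡ 46 (mod 73)
42^24 ≡ 64 (mod 73)
42^36 ≡ 72 (mod 73)
42^72 ≡ 1 (mod 73) ✓
Hence ord(42) = 72.

72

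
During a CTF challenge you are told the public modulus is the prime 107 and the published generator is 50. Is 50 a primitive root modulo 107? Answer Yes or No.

Yes

φ(107) = 107 − 1 = 106 = 2 · 53.
An element g generates (Z/107Z)^× iff g^(106/q) ≢ 1 (mod 107) for each prime q ∈ {2, 53}.
50^53 ≡ 106 (mod 107)  [q = 2: ≢ 1 ✓]
50^2 ≡ 39 (mod 107)  [q = 53: ≢ 1 ✓]
Every test exponent gives a nontrivial residue, hence 50 generates the full group.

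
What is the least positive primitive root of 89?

3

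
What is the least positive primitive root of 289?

φ(289) = φ(17^2) = 17·(17−1) = 272 = 2^4 · 17.
g is a primitive root iff g^(272/q) ≢ 1 (mod 289) for each prime q ∈ {2, 17}.
g = 2: 2^136 ≡ 1 — hits 1, so not a primitive root.
g = 3: 3^136 ≡ 288; 3^16 ≡ 171 — none is 1, so 3 is a primitive root.
So 3 is the smallest generator of (Z/289Z)^×.

3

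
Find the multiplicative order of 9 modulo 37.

9

ord(9) | φ(37) = 37 − 1 = 36 = 2^2 · 3^2.
Divisors of 36: 1, 2, 3, 4, 6, 9, 12, 18, 36.
Evaluate successive powers at the divisors of 36:
9^1 ≡ 9 (mod 37)
9^2 ≡ 7 (mod 37)
9^3 ≡ 26 (mod 37)
9^4 ≡ 12 (mod 37)
9^6 ≡ 10 (mod 37)
9^9 ≡ 1 (mod 37) ✓
The smallest such exponent is 9, so the order of 9 is 9.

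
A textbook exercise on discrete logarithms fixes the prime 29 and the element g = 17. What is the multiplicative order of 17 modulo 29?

4

By Lagrange's theorem, ord_29(17) divides φ(29) = 29 − 1 = 28 = 2^2 · 7.
Divisors of 28: 1, 2, 4, 7, 14, 28.
Check 17^d mod 29 for each divisor in increasing order:
17^1 ≡ 17 (mod 29)
17^2 ≡ 28 (mod 29)
17^4 ≡ 1 (mod 29) ✓
So ord_29(17) = 4.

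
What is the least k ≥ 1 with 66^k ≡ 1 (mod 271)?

The order of 66 must divide φ(271) = 271 − 1 = 270 = 2 · 3^3 · 5.
Divisors of 270: 1, 2, 3, 5, 6, 9, 10, 15, 18, 27, 30, 45, 54, 90, 135, 270.
Compute 66^d (mod 271) for the divisors d until we hit 1:
66^1 ≡ 66 (mod 271)
66^2 ≡ 20 (mod 271)
66^3 ≡ 236 (mod 271)
66^5 ≡ 113 (mod 271)
66^6 ≡ 141 (mod 271)
66^9 ≡ 214 (mod 271)
66^10 ≡ 32 (mod 271)
66^15 ≡ 93 (mod 271)
66^18 ≡ 268 (mod 271)
66^27 ≡ 171 (mod 271)
66^30 ≡ 248 (mod 271)
66^45 ≡ 29 (mod 271)
66^54 ≡ 244 (mod 271)
66^90 ≡ 28 (mod 271)
66^135 ≡ 270 (mod 271)
66^270 ≡ 1 (mod 271) ✓
The smallest such exponent is 270, so the order of 66 is 270.

270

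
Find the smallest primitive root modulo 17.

φ(17) = 17 − 1 = 16 = 2^4.
Test candidates g = 2, 3, … against the prime factors q ∈ {2} of φ(17): g is a generator iff g^(16/q) ≢ 1 for every such q.
g = 2: 2^8 ≡ 1 — hits 1, so not a primitive root.
g = 3: 3^8 ≡ 16 — none is 1, so 3 is a primitive root.
So 3 is the smallest generator of (Z/17Z)^×.

3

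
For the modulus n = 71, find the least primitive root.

7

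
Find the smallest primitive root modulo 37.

2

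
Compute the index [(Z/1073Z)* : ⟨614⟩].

Since 614 ∈ (Z/1073Z)^×, its order divides φ(1073) = φ(29·37) = (29−1)·(37−1) = 28·36 = 1008 = 2^4 · 3^2 · 7.
Divisors of 1008: 1, 2, 3, 4, 6, 7, 8, 9, 12, 14, 16, 18, 21, 24, 28, 36, 42, 48, 56, 63, 72, 84, 112, 126, 144, 168, 252, 336, 504, 1008.
Test each divisor d:
614^1 ≡ 614 (mod 1073)
614^2 ≡ 373 (mod 1073)
614^3 ≡ 473 (mod 1073)
614^4 ≡ 712 (mod 1073)
614^6 ≡ 545 (mod 1073)
614^7 ≡ 927 (mod 1073)
614^8 ≡ 488 (mod 1073)
614^9 ≡ 265 (mod 1073)
614^12 ≡ 877 (mod 1073)
614^14 ≡ 929 (mod 1073)
614^16 ≡ 1011 (mod 1073)
614^18 ≡ 480 (mod 1073)
614^21 ≡ 637 (mod 1073)
614^24 ≡ 861 (mod 1073)
614^28 ≡ 349 (mod 1073)
614^36 ≡ 778 (mod 1073)
614^42 ≡ 175 (mod 1073)
614^48 ≡ 951 (mod 1073)
614^56 ≡ 552 (mod 1073)
614^63 ≡ 956 (mod 1073)
614^72 ≡ 112 (mod 1073)
614^84 ≡ 581 (mod 1073)
614^112 ≡ 1045 (mod 1073)
614^126 ≡ 813 (mod 1073)
614^144 ≡ 741 (mod 1073)
614^168 ≡ 639 (mod 1073)
614^252 ≡ 1 (mod 1073) ✓
Thus |⟨614⟩| = ord(614) = 252.
Index = |(Z/1073Z)^×| / |⟨614⟩| = 1008 / 252 = 4.

4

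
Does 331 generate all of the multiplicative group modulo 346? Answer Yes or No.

No

φ(346) = φ(2)·φ(173) = 1·172 = 172 = 2^2 · 43.
331 is a primitive root mod 346 iff 331^(φ(346)/q) ≢ 1 for every prime q | φ(346), i.e. q ∈ {2, 43}.
331^86 ≡ 1 (mod 346)  [q = 2: ≡ 1 ✗]
331^4 ≡ 109 (mod 346)  [q = 43: ≢ 1 ✓]
The check at q = 2 fails, so 331 generates a proper subgroup.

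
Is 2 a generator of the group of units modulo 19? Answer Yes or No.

Yes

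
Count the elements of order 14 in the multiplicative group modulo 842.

φ(842) = φ(2)·φ(421) = 1·420 = 420 = 2^2 · 3 · 5 · 7.
Since (Z/842Z)^× is cyclic of order 420, the number of elements of order d is φ(d) when d | 420 and 0 otherwise.
14 = 2 · 7 divides 420, and φ(14) = 6.

6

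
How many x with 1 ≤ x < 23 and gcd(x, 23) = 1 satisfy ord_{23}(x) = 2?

1

φ(23) = 23 − 1 = 22 = 2 · 11.
In a cyclic group of order 22, there are φ(d) elements of order d for each divisor d of 22, and zero for non-divisors.
2 | 22, and φ(2) = 2 − 1 = 1.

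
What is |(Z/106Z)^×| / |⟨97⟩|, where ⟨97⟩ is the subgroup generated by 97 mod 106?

By Lagrange's theorem, ord_106(97) divides φ(106) = φ(2)·φ(53) = 1·52 = 52 = 2^2 · 13.
Divisors of 52: 1, 2, 4, 13, 26, 52.
Evaluate successive powers at the divisors of 52:
97^1 ≡ 97 (mod 106)
97^2 ≡ 81 (mod 106)
97^4 ≡ 95 (mod 106)
97^13 ≡ 1 (mod 106) ✓
So ord_106(97) = 13, hence |⟨97⟩| = 13.
The index is φ(106) / ord(97) = 52 / 13 = 4.

4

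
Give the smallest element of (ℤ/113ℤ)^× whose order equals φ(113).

φ(113) = 113 − 1 = 112 = 2^4 · 7.
Test candidates g = 2, 3, … against the prime factors q ∈ {2, 7} of φ(113): g is a generator iff g^(112/q) ≢ 1 for every such q.
g = 2: 2^56 ≡ 1 — hits 1, so not a primitive root.
g = 3: 3^56 ≡ 112; 3^16 ≡ 49 — none is 1, so 3 is a primitive root.
The smallest primitive root modulo 113 is 3.

3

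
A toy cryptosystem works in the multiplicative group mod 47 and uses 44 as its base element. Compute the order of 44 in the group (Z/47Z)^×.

ord(44) | φ(47) = 47 − 1 = 46 = 2 · 23.
Divisors of 46: 1, 2, 23, 46.
Check 44^d mod 47 for each divisor in increasing order:
44^1 ≡ 44
44^2 ≡ 9
44^23 ≡ 46
44^46 ≡ 1
Hence ord(44) = 46.

46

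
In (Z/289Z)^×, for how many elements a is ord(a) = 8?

φ(289) = φ(17^2) = 17·(17−1) = 272 = 2^4 · 17.
In a cyclic group of order 272, there are φ(d) elements of order d for each divisor d of 272, and zero for non-divisors.
8 = 2^3 divides 272, and φ(8) = 4.

4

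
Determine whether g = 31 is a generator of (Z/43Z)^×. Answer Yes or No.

No

φ(43) = 43 − 1 = 42 = 2 · 3 · 7.
Test 31^(42/q) mod 43 for each prime factor q of 42:
31^21 ≡ 1 (mod 43)  [q = 2: ≡ 1 ✗]
31^14 ≡ 36 (mod 43)  [q = 3: ≢ 1 ✓]
31^6 ≡ 21 (mod 43)  [q = 7: ≢ 1 ✓]
31^21 ≡ 1 shows ord(31) | 21, strictly less than φ(43); not a primitive root.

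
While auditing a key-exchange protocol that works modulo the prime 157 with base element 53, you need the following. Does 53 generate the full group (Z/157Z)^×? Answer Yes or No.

φ(157) = 157 − 1 = 156 = 2^2 · 3 · 13.
53 is a primitive root mod 157 iff 53^(φ(157)/q) ≢ 1 for every prime q | φ(157), i.e. q ∈ {2, 3, 13}.
53^78 ≡ 156 (mod 157)  [q = 2: ≢ 1 ✓]
53^52 ≡ 144 (mod 157)  [q = 3: ≢ 1 ✓]
53^12 ≡ 75 (mod 157)  [q = 13: ≢ 1 ✓]
Every test exponent gives a nontrivial residue, hence 53 generates the full group.

Yes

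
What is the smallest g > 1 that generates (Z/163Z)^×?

φ(163) = 163 − 1 = 162 = 2 · 3^4.
Test candidates g = 2, 3, … against the prime factors q ∈ {2, 3} of φ(163): g is a generator iff g^(162/q) ≢ 1 for every such q.
g = 2: 2^81 ≡ 162; 2^54 ≡ 104 — none is 1, so 2 is a primitive root.
The smallest primitive root modulo 163 is 2.

2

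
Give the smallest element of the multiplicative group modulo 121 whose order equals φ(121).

2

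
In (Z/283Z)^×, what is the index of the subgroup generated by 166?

1

By Lagrange's theorem, ord_283(166) divides φ(283) = 283 − 1 = 282 = 2 · 3 · 47.
Divisors of 282: 1, 2, 3, 6, 47, 94, 141, 282.
Check 166^d mod 283 for each divisor in increasing order:
166^1 ≡ 166 (mod 283)
166^2 ≡ 105 (mod 283)
166^3 ≡ 167 (mod 283)
166^6 ≡ 155 (mod 283)
166^47 ≡ 239 (mod 283)
166^94 ≡ 238 (mod 283)
166^141 ≡ 282 (mod 283)
166^282 ≡ 1 (mod 283) ✓
The order of 166 is 282, so the subgroup it generates has 282 elements.
The index is φ(283) / ord(166) = 282 / 282 = 1.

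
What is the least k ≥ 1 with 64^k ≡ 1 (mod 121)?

55

The order of 64 must divide φ(121) = φ(11^2) = 11·(11−1) = 110 = 2 · 5 · 11.
Divisors of 110: 1, 2, 5, 10, 11, 22, 55, 110.
Check 64^d mod 121 for each divisor in increasing order:
64^1 ≡ 64 (mod 121)
64^2 ≡ 103 (mod 121)
64^5 ≡ 45 (mod 121)
64^10 ≡ 89 (mod 121)
64^11 ≡ 9 (mod 121)
64^22 ≡ 81 (mod 121)
64^55 ≡ 1 (mod 121) ✓
So ord_121(64) = 55.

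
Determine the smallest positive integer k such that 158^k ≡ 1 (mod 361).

By Lagrange's theorem, ord_361(158) divides φ(361) = φ(19^2) = 19·(19−1) = 342 = 2 · 3^2 · 19.
Divisors of 342: 1, 2, 3, 6, 9, 18, 19, 38, 57, 114, 171, 342.
Compute 158^d (mod 361) for the divisors d until we hit 1:
158^1 ≡ 158 (mod 361)
158^2 ≡ 55 (mod 361)
158^3 ≡ 26 (mod 361)
158^6 ≡ 315 (mod 361)
158^9 ≡ 248 (mod 361)
158^18 ≡ 134 (mod 361)
158^19 ≡ 234 (mod 361)
158^38 ≡ 245 (mod 361)
158^57 ≡ 292 (mod 361)
158^114 ≡ 68 (mod 361)
158^171 ≡ 1 (mod 361) ✓
So ord_361(158) = 171.

171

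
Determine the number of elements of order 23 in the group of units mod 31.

φ(31) = 31 − 1 = 30 = 2 · 3 · 5.
(Z/31Z)^× is cyclic (|G| = 30); a cyclic group of order m has exactly φ(d) elements of each order d | m, and none otherwise.
23 does not divide 30, so no element of (Z/31Z)^× has order 23.

0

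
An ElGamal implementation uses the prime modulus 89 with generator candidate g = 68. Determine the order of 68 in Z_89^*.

44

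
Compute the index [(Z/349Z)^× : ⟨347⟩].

1

The order of 347 must divide φ(349) = 349 − 1 = 348 = 2^2 · 3 · 29.
Divisors of 348: 1, 2, 3, 4, 6, 12, 29, 58, 87, 116, 174, 348.
Test each divisor d:
347^1 ≡ 347 (mod 349)
347^2 ≡ 4 (mod 349)
347^3 ≡ 341 (mod 349)
347^4 ≡ 16 (mod 349)
347^6 ≡ 64 (mod 349)
347^12 ≡ 257 (mod 349)
347^29 ≡ 325 (mod 349)
347^58 ≡ 227 (mod 349)
347^87 ≡ 136 (mod 349)
347^116 ≡ 226 (mod 349)
347^174 ≡ 348 (mod 349)
347^348 ≡ 1 (mod 349) ✓
So ord_349(347) = 348, hence |⟨347⟩| = 348.
The index is φ(349) / ord(347) = 348 / 348 = 1.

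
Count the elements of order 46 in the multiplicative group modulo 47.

22

φ(47) = 47 − 1 = 46 = 2 · 23.
Since (Z/47Z)^× is cyclic of order 46, the number of elements of order d is φ(d) when d | 46 and 0 otherwise.
46 = 2 · 23 divides 46, and φ(46) = 22.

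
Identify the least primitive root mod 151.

φ(151) = 151 − 1 = 150 = 2 · 3 · 5^2.
g is a primitive root iff g^(150/q) ≢ 1 (mod 151) for each prime q ∈ {2, 3, 5}.
g = 2: 2^75 ≡ 1 — hits 1, so not a primitive root.
g = 3: 3^75 ≡ 150; 3^50 ≡ 1 — hits 1, so not a primitive root.
g = 4: 4^75 ≡ 1 — hits 1, so not a primitive root.
g = 5: 5^75 ≡ 1 — hits 1, so not a primitive root.
g = 6: 6^75 ≡ 150; 6^50 ≡ 32; 6^30 ≡ 59 — none is 1, so 6 is a primitive root.
Hence the least primitive root of 151 is 6.

6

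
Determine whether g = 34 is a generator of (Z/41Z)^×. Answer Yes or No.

Yes

φ(41) = 41 − 1 = 40 = 2^3 · 5.
Test 34^(40/q) mod 41 for each prime factor q of 40:
34^20 ≡ 40 (mod 41)  [q = 2: ≢ 1 ✓]
34^8 ≡ 37 (mod 41)  [q = 5: ≢ 1 ✓]
All checks pass, so 34 has order 40 and is a primitive root modulo 41.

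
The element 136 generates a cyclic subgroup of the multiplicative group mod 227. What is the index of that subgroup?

2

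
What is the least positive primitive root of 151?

φ(151) = 151 − 1 = 150 = 2 · 3 · 5^2.
Test candidates g = 2, 3, … against the prime factors q ∈ {2, 3, 5} of φ(151): g is a generator iff g^(150/q) ≢ 1 for every such q.
g = 2: 2^75 ≡ 1 — hits 1, so not a primitive root.
g = 3: 3^75 ≡ 150; 3^50 ≡ 1 — hits 1, so not a primitive root.
g = 4: 4^75 ≡ 1 — hits 1, so not a primitive root.
g = 5: 5^75 ≡ 1 — hits 1, so not a primitive root.
g = 6: 6^75 ≡ 150; 6^50 ≡ 32; 6^30 ≡ 59 — none is 1, so 6 is a primitive root.
The smallest primitive root modulo 151 is 6.

6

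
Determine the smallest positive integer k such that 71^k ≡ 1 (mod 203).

ord(71) | φ(203) = φ(7·29) = (7−1)·(29−1) = 6·28 = 168 = 2^3 · 3 · 7.
Divisors of 168: 1, 2, 3, 4, 6, 7, 8, 12, 14, 21, 24, 28, 42, 56, 84, 168.
Test each divisor d:
71^1 ≡ 71 (mod 203)
71^2 ≡ 169 (mod 203)
71^3 ≡ 22 (mod 203)
71^4 ≡ 141 (mod 203)
71^6 ≡ 78 (mod 203)
71^7 ≡ 57 (mod 203)
71^8 ≡ 190 (mod 203)
71^12 ≡ 197 (mod 203)
71^14 ≡ 1 (mod 203) ✓
The smallest such exponent is 14, so the order of 71 is 14.

14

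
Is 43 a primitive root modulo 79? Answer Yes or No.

Yes

φ(79) = 79 − 1 = 78 = 2 · 3 · 13.
Test 43^(78/q) mod 79 for each prime factor q of 78:
43^39 ≡ 78 (mod 79)  [q = 2: ≢ 1 ✓]
43^26 ≡ 23 (mod 79)  [q = 3: ≢ 1 ✓]
43^6 ≡ 62 (mod 79)  [q = 13: ≢ 1 ✓]
None equal 1, so ord_79(43) = 78: 43 is a primitive root.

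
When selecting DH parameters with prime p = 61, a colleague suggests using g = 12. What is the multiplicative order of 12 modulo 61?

15

Since 12 ∈ (Z/61Z)^×, its order divides φ(61) = 61 − 1 = 60 = 2^2 · 3 · 5.
Divisors of 60: 1, 2, 3, 4, 5, 6, 10, 12, 15, 20, 30, 60.
Check 12^d mod 61 for each divisor in increasing order:
12^1 ≡ 12
12^2 ≡ 22
12^3 ≡ 20
12^4 ≡ 57
12^5 ≡ 13
12^6 ≡ 34
12^10 ≡ 47
12^12 ≡ 58
12^15 ≡ 1
The smallest such exponent is 15, so the order of 12 is 15.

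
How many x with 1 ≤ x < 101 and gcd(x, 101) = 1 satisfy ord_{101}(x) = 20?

8

φ(101) = 101 − 1 = 100 = 2^2 · 5^2.
In a cyclic group of order 100, there are φ(d) elements of order d for each divisor d of 100, and zero for non-divisors.
20 = 2^2 · 5 divides 100, and φ(20) = 8.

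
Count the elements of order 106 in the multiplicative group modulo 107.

52

φ(107) = 107 − 1 = 106 = 2 · 53.
Since (Z/107Z)^× is cyclic of order 106, the number of elements of order d is φ(d) when d | 106 and 0 otherwise.
106 = 2 · 53 divides 106, and φ(106) = 52.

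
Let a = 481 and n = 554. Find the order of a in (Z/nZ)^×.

92

ord(481) | φ(554) = φ(2)·φ(277) = 1·276 = 276 = 2^2 · 3 · 23.
Divisors of 276: 1, 2, 3, 4, 6, 12, 23, 46, 69, 92, 138, 276.
Check 481^d mod 554 for each divisor in increasing order:
481^1 ≡ 481 (mod 554)
481^2 ≡ 343 (mod 554)
481^3 ≡ 445 (mod 554)
481^4 ≡ 201 (mod 554)
481^6 ≡ 247 (mod 554)
481^12 ≡ 69 (mod 554)
481^23 ≡ 337 (mod 554)
481^46 ≡ 553 (mod 554)
481^69 ≡ 217 (mod 554)
481^92 ≡ 1 (mod 554) ✓
The smallest such exponent is 92, so the order of 481 is 92.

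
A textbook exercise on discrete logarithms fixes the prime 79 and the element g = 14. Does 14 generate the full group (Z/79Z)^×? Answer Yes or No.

No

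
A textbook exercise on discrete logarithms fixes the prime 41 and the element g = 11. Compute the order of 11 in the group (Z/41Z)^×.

40

The order of 11 must divide φ(41) = 41 − 1 = 40 = 2^3 · 5.
Divisors of 40: 1, 2, 4, 5, 8, 10, 20, 40.
Evaluate successive powers at the divisors of 40:
11^1 ≡ 11 (mod 41)
11^2 ≡ 39 (mod 41)
11^4 ≡ 4 (mod 41)
11^5 ≡ 3 (mod 41)
11^8 ≡ 16 (mod 41)
11^10 ≡ 9 (mod 41)
11^20 ≡ 40 (mod 41)
11^40 ≡ 1 (mod 41) ✓
Hence ord(11) = 40.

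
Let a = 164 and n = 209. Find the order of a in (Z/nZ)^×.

6

ord(164) | φ(209) = φ(11·19) = (11−1)·(19−1) = 10·18 = 180 = 2^2 · 3^2 · 5.
Divisors of 180: 1, 2, 3, 4, 5, 6, 9, 10, 12, 15, 18, 20, 30, 36, 45, 60, 90, 180.
Compute 164^d (mod 209) for the divisors d until we hit 1:
164^1 ≡ 164 (mod 209)
164^2 ≡ 144 (mod 209)
164^3 ≡ 208 (mod 209)
164^4 ≡ 45 (mod 209)
164^5 ≡ 65 (mod 209)
164^6 ≡ 1 (mod 209) ✓
Therefore the multiplicative order of 164 modulo 209 is 6.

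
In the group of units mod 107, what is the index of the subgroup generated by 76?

2

ord(76) | φ(107) = 107 − 1 = 106 = 2 · 53.
Divisors of 106: 1, 2, 53, 106.
Evaluate successive powers at the divisors of 106:
76^1 ≡ 76 (mod 107)
76^2 ≡ 105 (mod 107)
76^53 ≡ 1 (mod 107) ✓
So ord_107(76) = 53, hence |⟨76⟩| = 53.
The index is φ(107) / ord(76) = 106 / 53 = 2.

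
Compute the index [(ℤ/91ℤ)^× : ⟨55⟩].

12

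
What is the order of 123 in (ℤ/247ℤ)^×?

By Lagrange's theorem, ord_247(123) divides φ(247) = φ(13·19) = (13−1)·(19−1) = 12·18 = 216 = 2^3 · 3^3.
Divisors of 216: 1, 2, 3, 4, 6, 8, 9, 12, 18, 24, 27, 36, 54, 72, 108, 216.
Check 123^d mod 247 for each divisor in increasing order:
123^1 ≡ 123 (mod 247)
123^2 ≡ 62 (mod 247)
123^3 ≡ 216 (mod 247)
123^4 ≡ 139 (mod 247)
123^6 ≡ 220 (mod 247)
123^8 ≡ 55 (mod 247)
123^9 ≡ 96 (mod 247)
123^12 ≡ 235 (mod 247)
123^18 ≡ 77 (mod 247)
123^24 ≡ 144 (mod 247)
123^27 ≡ 229 (mod 247)
123^36 ≡ 1 (mod 247) ✓
So ord_247(123) = 36.

36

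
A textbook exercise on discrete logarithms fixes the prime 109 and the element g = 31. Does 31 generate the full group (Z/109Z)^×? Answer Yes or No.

φ(109) = 109 − 1 = 108 = 2^2 · 3^3.
It suffices to check that the order of 31 is not a proper divisor of 108: compute 31^(108/q) for q ∈ {2, 3}.
31^54 ≡ 1 (mod 109)  [q = 2: ≡ 1 ✗]
31^36 ≡ 45 (mod 109)  [q = 3: ≢ 1 ✓]
31^54 ≡ 1 shows ord(31) | 54, strictly less than φ(109); not a primitive root.

No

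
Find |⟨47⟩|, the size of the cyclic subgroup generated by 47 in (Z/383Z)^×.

ord(47) | φ(383) = 383 − 1 = 382 = 2 · 191.
Divisors of 382: 1, 2, 191, 382.
Evaluate successive powers at the divisors of 382:
47^1 ≡ 47 (mod 383)
47^2 ≡ 294 (mod 383)
47^191 ≡ 382 (mod 383)
47^382 ≡ 1 (mod 383) ✓
Therefore the multiplicative order of 47 modulo 383 is 382.

382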